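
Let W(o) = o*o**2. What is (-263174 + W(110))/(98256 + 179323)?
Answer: 1067826/277579 ≈ 3.8469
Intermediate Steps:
W(o) = o**3
(-263174 + W(110))/(98256 + 179323) = (-263174 + 110**3)/(98256 + 179323) = (-263174 + 1331000)/277579 = 1067826*(1/277579) = 1067826/277579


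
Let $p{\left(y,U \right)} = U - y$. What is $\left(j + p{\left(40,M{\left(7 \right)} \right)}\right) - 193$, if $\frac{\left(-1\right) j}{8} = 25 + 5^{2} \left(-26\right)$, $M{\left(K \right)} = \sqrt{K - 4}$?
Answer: $4767 + \sqrt{3} \approx 4768.7$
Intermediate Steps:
$M{\left(K \right)} = \sqrt{-4 + K}$
$j = 5000$ ($j = - 8 \left(25 + 5^{2} \left(-26\right)\right) = - 8 \left(25 + 25 \left(-26\right)\right) = - 8 \left(25 - 650\right) = \left(-8\right) \left(-625\right) = 5000$)
$\left(j + p{\left(40,M{\left(7 \right)} \right)}\right) - 193 = \left(5000 + \left(\sqrt{-4 + 7} - 40\right)\right) - 193 = \left(5000 - \left(40 - \sqrt{3}\right)\right) - 193 = \left(4960 + \sqrt{3}\right) - 193 = 4767 + \sqrt{3}$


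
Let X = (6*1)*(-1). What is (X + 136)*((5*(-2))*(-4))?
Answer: 5200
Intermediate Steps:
X = -6 (X = 6*(-1) = -6)
(X + 136)*((5*(-2))*(-4)) = (-6 + 136)*((5*(-2))*(-4)) = 130*(-10*(-4)) = 130*40 = 5200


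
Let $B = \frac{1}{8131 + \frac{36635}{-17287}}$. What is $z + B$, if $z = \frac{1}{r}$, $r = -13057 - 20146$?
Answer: $\frac{433456299}{4665817110286} \approx 9.29 \cdot 10^{-5}$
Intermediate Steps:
$r = -33203$ ($r = -13057 - 20146 = -33203$)
$z = - \frac{1}{33203}$ ($z = \frac{1}{-33203} = - \frac{1}{33203} \approx -3.0118 \cdot 10^{-5}$)
$B = \frac{17287}{140523962}$ ($B = \frac{1}{8131 + 36635 \left(- \frac{1}{17287}\right)} = \frac{1}{8131 - \frac{36635}{17287}} = \frac{1}{\frac{140523962}{17287}} = \frac{17287}{140523962} \approx 0.00012302$)
$z + B = - \frac{1}{33203} + \frac{17287}{140523962} = \frac{433456299}{4665817110286}$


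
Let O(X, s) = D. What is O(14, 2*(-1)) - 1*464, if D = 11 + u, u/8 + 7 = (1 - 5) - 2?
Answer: -557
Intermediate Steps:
u = -104 (u = -56 + 8*((1 - 5) - 2) = -56 + 8*(-4 - 2) = -56 + 8*(-6) = -56 - 48 = -104)
D = -93 (D = 11 - 104 = -93)
O(X, s) = -93
O(14, 2*(-1)) - 1*464 = -93 - 1*464 = -93 - 464 = -557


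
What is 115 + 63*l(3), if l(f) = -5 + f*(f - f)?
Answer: -200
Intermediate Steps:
l(f) = -5 (l(f) = -5 + f*0 = -5 + 0 = -5)
115 + 63*l(3) = 115 + 63*(-5) = 115 - 315 = -200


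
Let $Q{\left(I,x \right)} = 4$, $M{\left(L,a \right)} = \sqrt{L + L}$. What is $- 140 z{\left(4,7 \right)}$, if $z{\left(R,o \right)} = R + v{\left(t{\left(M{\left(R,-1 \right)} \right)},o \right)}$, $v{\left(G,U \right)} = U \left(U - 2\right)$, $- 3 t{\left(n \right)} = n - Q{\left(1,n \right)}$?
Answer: $-5460$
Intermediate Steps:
$M{\left(L,a \right)} = \sqrt{2} \sqrt{L}$ ($M{\left(L,a \right)} = \sqrt{2 L} = \sqrt{2} \sqrt{L}$)
$t{\left(n \right)} = \frac{4}{3} - \frac{n}{3}$ ($t{\left(n \right)} = - \frac{n - 4}{3} = - \frac{-4 + n}{3} = \frac{4}{3} - \frac{n}{3}$)
$v{\left(G,U \right)} = U \left(-2 + U\right)$
$z{\left(R,o \right)} = R + o \left(-2 + o\right)$
$- 140 z{\left(4,7 \right)} = - 140 \left(4 + 7 \left(-2 + 7\right)\right) = - 140 \left(4 + 7 \cdot 5\right) = - 140 \left(4 + 35\right) = \left(-140\right) 39 = -5460$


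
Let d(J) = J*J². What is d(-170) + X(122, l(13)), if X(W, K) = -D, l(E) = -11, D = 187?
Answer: -4913187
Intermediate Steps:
d(J) = J³
X(W, K) = -187 (X(W, K) = -1*187 = -187)
d(-170) + X(122, l(13)) = (-170)³ - 187 = -4913000 - 187 = -4913187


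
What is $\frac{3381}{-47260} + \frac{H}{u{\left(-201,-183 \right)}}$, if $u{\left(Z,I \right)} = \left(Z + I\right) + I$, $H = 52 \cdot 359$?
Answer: $- \frac{884166707}{26796420} \approx -32.996$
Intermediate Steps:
$H = 18668$
$u{\left(Z,I \right)} = Z + 2 I$ ($u{\left(Z,I \right)} = \left(I + Z\right) + I = Z + 2 I$)
$\frac{3381}{-47260} + \frac{H}{u{\left(-201,-183 \right)}} = \frac{3381}{-47260} + \frac{18668}{-201 + 2 \left(-183\right)} = 3381 \left(- \frac{1}{47260}\right) + \frac{18668}{-201 - 366} = - \frac{3381}{47260} + \frac{18668}{-567} = - \frac{3381}{47260} + 18668 \left(- \frac{1}{567}\right) = - \frac{3381}{47260} - \frac{18668}{567} = - \frac{884166707}{26796420}$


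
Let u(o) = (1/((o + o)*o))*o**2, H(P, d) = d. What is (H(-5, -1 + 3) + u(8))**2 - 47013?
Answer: -188027/4 ≈ -47007.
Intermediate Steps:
u(o) = 1/2 (u(o) = (1/(((2*o))*o))*o**2 = ((1/(2*o))/o)*o**2 = (1/(2*o**2))*o**2 = 1/2)
(H(-5, -1 + 3) + u(8))**2 - 47013 = ((-1 + 3) + 1/2)**2 - 47013 = (2 + 1/2)**2 - 47013 = (5/2)**2 - 47013 = 25/4 - 47013 = -188027/4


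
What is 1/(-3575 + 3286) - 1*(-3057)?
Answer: 883472/289 ≈ 3057.0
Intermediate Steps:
1/(-3575 + 3286) - 1*(-3057) = 1/(-289) + 3057 = -1/289 + 3057 = 883472/289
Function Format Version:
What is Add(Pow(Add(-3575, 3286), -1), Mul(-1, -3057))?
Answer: Rational(883472, 289) ≈ 3057.0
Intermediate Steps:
Add(Pow(Add(-3575, 3286), -1), Mul(-1, -3057)) = Add(Pow(-289, -1), 3057) = Add(Rational(-1, 289), 3057) = Rational(883472, 289)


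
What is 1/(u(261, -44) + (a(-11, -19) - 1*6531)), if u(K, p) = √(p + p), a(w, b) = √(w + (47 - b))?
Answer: 1/(-6531 + √55 + 2*I*√22) ≈ -0.00015329 - 2.2e-7*I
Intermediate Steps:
a(w, b) = √(47 + w - b)
u(K, p) = √2*√p (u(K, p) = √(2*p) = √2*√p)
1/(u(261, -44) + (a(-11, -19) - 1*6531)) = 1/(√2*√(-44) + (√(47 - 11 - 1*(-19)) - 1*6531)) = 1/(√2*(2*I*√11) + (√(47 - 11 + 19) - 6531)) = 1/(2*I*√22 + (√55 - 6531)) = 1/(2*I*√22 + (-6531 + √55)) = 1/(-6531 + √55 + 2*I*√22)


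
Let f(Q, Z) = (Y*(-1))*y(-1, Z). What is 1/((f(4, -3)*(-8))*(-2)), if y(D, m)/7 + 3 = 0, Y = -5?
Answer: -1/1680 ≈ -0.00059524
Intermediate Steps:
y(D, m) = -21 (y(D, m) = -21 + 7*0 = -21 + 0 = -21)
f(Q, Z) = -105 (f(Q, Z) = -5*(-1)*(-21) = 5*(-21) = -105)
1/((f(4, -3)*(-8))*(-2)) = 1/(-105*(-8)*(-2)) = 1/(840*(-2)) = 1/(-1680) = -1/1680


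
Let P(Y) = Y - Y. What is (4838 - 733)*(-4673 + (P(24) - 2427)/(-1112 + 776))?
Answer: -2145137535/112 ≈ -1.9153e+7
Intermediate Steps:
P(Y) = 0
(4838 - 733)*(-4673 + (P(24) - 2427)/(-1112 + 776)) = (4838 - 733)*(-4673 + (0 - 2427)/(-1112 + 776)) = 4105*(-4673 - 2427/(-336)) = 4105*(-4673 - 2427*(-1/336)) = 4105*(-4673 + 809/112) = 4105*(-522567/112) = -2145137535/112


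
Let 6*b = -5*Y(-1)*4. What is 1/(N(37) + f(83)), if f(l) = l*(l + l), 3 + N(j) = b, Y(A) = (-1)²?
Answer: 3/41315 ≈ 7.2613e-5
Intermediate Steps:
Y(A) = 1
b = -10/3 (b = (-5*1*4)/6 = (-5*4)/6 = (⅙)*(-20) = -10/3 ≈ -3.3333)
N(j) = -19/3 (N(j) = -3 - 10/3 = -19/3)
f(l) = 2*l² (f(l) = l*(2*l) = 2*l²)
1/(N(37) + f(83)) = 1/(-19/3 + 2*83²) = 1/(-19/3 + 2*6889) = 1/(-19/3 + 13778) = 1/(41315/3) = 3/41315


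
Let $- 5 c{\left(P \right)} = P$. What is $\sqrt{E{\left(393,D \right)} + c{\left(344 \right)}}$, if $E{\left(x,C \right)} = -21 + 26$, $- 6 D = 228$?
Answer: $\frac{i \sqrt{1595}}{5} \approx 7.9875 i$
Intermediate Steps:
$c{\left(P \right)} = - \frac{P}{5}$
$D = -38$ ($D = \left(- \frac{1}{6}\right) 228 = -38$)
$E{\left(x,C \right)} = 5$
$\sqrt{E{\left(393,D \right)} + c{\left(344 \right)}} = \sqrt{5 - \frac{344}{5}} = \sqrt{- \frac{319}{5}} = \frac{i \sqrt{1595}}{5}$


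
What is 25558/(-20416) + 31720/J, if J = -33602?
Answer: -376598859/171504608 ≈ -2.1959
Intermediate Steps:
25558/(-20416) + 31720/J = 25558/(-20416) + 31720/(-33602) = 25558*(-1/20416) + 31720*(-1/33602) = -12779/10208 - 15860/16801 = -376598859/171504608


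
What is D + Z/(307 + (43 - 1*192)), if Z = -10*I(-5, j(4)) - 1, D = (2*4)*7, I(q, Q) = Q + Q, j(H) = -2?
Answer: 8887/158 ≈ 56.247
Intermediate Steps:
I(q, Q) = 2*Q
D = 56 (D = 8*7 = 56)
Z = 39 (Z = -20*(-2) - 1 = -10*(-4) - 1 = 40 - 1 = 39)
D + Z/(307 + (43 - 1*192)) = 56 + 39/(307 + (43 - 1*192)) = 56 + 39/(307 + (43 - 192)) = 56 + 39/(307 - 149) = 56 + 39/158 = 8887/158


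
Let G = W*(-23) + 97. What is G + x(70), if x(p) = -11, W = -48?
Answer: 1190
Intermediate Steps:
G = 1201 (G = -48*(-23) + 97 = 1104 + 97 = 1201)
G + x(70) = 1201 - 11 = 1190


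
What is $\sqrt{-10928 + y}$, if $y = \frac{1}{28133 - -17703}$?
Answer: $\frac{i \sqrt{5739765052413}}{22918} \approx 104.54 i$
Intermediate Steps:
$y = \frac{1}{45836}$ ($y = \frac{1}{28133 + 17703} = \frac{1}{45836} \approx 2.1817 \cdot 10^{-5}$)
$\sqrt{-10928 + y} = \sqrt{-10928 + \frac{1}{45836}} = \sqrt{- \frac{500895807}{45836}} = \frac{i \sqrt{5739765052413}}{22918}$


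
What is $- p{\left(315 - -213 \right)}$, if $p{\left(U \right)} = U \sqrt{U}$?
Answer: $- 2112 \sqrt{33} \approx -12133.0$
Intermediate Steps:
$p{\left(U \right)} = U^{\frac{3}{2}}$
$- p{\left(315 - -213 \right)} = - \left(315 - -213\right)^{\frac{3}{2}} = - \left(315 + 213\right)^{\frac{3}{2}} = - 528^{\frac{3}{2}} = - 2112 \sqrt{33}$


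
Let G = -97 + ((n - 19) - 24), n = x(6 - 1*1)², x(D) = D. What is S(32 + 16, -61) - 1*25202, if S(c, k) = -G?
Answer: -25087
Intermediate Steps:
n = 25 (n = (6 - 1*1)² = (6 - 1)² = 5² = 25)
G = -115 (G = -97 + ((25 - 19) - 24) = -97 + (6 - 24) = -97 - 18 = -115)
S(c, k) = 115 (S(c, k) = -1*(-115) = 115)
S(32 + 16, -61) - 1*25202 = 115 - 1*25202 = 115 - 25202 = -25087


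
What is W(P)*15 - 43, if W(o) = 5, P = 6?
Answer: 32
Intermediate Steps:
W(P)*15 - 43 = 5*15 - 43 = 75 - 43 = 32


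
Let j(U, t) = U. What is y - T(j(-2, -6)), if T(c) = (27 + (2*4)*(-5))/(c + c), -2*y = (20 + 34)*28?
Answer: -3037/4 ≈ -759.25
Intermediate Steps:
y = -756 (y = -(20 + 34)*28/2 = -27*28 = -1/2*1512 = -756)
T(c) = -13/(2*c) (T(c) = (27 + 8*(-5))/((2*c)) = (27 - 40)*(1/(2*c)) = -13/(2*c))
y - T(j(-2, -6)) = -756 - (-13)/(2*(-2)) = -756 - (-13)*(-1)/(2*2) = -756 - 1*13/4 = -756 - 13/4 = -3037/4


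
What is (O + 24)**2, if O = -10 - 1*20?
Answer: 36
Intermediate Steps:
O = -30 (O = -10 - 20 = -30)
(O + 24)**2 = (-30 + 24)**2 = (-6)**2 = 36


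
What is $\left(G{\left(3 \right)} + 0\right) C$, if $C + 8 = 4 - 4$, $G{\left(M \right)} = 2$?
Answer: $-16$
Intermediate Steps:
$C = -8$ ($C = -8 + \left(4 - 4\right) = -8 + 0 = -8$)
$\left(G{\left(3 \right)} + 0\right) C = \left(2 + 0\right) \left(-8\right) = 2 \left(-8\right) = -16$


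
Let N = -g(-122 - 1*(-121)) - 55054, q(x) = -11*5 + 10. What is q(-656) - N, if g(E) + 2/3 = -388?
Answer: 163861/3 ≈ 54620.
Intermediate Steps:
g(E) = -1166/3 (g(E) = -2/3 - 388 = -1166/3)
q(x) = -45 (q(x) = -55 + 10 = -45)
N = -163996/3 (N = -1*(-1166/3) - 55054 = 1166/3 - 55054 = -163996/3 ≈ -54665.)
q(-656) - N = -45 - 1*(-163996/3) = -45 + 163996/3 = 163861/3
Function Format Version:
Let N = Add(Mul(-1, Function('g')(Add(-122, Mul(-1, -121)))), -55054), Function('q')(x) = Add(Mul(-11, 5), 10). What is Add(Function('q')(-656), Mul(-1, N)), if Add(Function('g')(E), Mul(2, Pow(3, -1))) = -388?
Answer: Rational(163861, 3) ≈ 54620.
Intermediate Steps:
Function('g')(E) = Rational(-1166, 3) (Function('g')(E) = Add(Rational(-2, 3), -388) = Rational(-1166, 3))
Function('q')(x) = -45 (Function('q')(x) = Add(-55, 10) = -45)
N = Rational(-163996, 3) (N = Add(Mul(-1, Rational(-1166, 3)), -55054) = Add(Rational(1166, 3), -55054) = Rational(-163996, 3) ≈ -54665.)
Add(Function('q')(-656), Mul(-1, N)) = Add(-45, Mul(-1, Rational(-163996, 3))) = Add(-45, Rational(163996, 3)) = Rational(163861, 3)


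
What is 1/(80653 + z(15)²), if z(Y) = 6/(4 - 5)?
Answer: 1/80689 ≈ 1.2393e-5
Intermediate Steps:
z(Y) = -6 (z(Y) = 6/(-1) = -1*6 = -6)
1/(80653 + z(15)²) = 1/(80653 + (-6)²) = 1/(80653 + 36) = 1/80689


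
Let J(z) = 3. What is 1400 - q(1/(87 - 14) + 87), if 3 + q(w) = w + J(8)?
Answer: 95848/73 ≈ 1313.0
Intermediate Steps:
q(w) = w (q(w) = -3 + (w + 3) = -3 + (3 + w) = w)
1400 - q(1/(87 - 14) + 87) = 1400 - (1/(87 - 14) + 87) = 1400 - (1/73 + 87) = 1400 - 1*6352/73 = 1400 - 6352/73 = 95848/73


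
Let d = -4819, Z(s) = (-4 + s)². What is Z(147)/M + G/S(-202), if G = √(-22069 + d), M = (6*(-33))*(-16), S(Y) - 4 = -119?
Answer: 1859/288 - 2*I*√6722/115 ≈ 6.4549 - 1.4259*I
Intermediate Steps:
S(Y) = -115 (S(Y) = 4 - 119 = -115)
M = 3168 (M = -198*(-16) = 3168)
G = 2*I*√6722 (G = √(-22069 - 4819) = √(-26888) = 2*I*√6722 ≈ 163.98*I)
Z(147)/M + G/S(-202) = (-4 + 147)²/3168 + (2*I*√6722)/(-115) = 143²*(1/3168) + (2*I*√6722)*(-1/115) = 20449*(1/3168) - 2*I*√6722/115 = 1859/288 - 2*I*√6722/115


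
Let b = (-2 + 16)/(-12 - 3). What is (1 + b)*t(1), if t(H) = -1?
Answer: -1/15 ≈ -0.066667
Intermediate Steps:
b = -14/15 (b = 14/(-15) = 14*(-1/15) = -14/15 ≈ -0.93333)
(1 + b)*t(1) = (1 - 14/15)*(-1) = (1/15)*(-1) = -1/15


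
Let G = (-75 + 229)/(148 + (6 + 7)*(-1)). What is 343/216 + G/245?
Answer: 6689/4200 ≈ 1.5926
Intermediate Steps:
G = 154/135 (G = 154/(148 + 13*(-1)) = 154/(148 - 13) = 154/135 ≈ 1.1407)
343/216 + G/245 = 343/216 + (154/135)/245 = 343*(1/216) + (154/135)*(1/245) = 343/216 + 22/4725 = 6689/4200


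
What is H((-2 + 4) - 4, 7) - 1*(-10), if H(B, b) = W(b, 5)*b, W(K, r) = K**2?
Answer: 353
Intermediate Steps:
H(B, b) = b**3 (H(B, b) = b**2*b = b**3)
H((-2 + 4) - 4, 7) - 1*(-10) = 7**3 - 1*(-10) = 343 + 10 = 353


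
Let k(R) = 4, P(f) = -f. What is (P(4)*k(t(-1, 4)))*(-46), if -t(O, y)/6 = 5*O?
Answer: 736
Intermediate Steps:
t(O, y) = -30*O
(P(4)*k(t(-1, 4)))*(-46) = (-1*4*4)*(-46) = -4*4*(-46) = -16*(-46) = 736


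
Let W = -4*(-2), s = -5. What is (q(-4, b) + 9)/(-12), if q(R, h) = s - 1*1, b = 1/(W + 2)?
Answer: -¼ ≈ -0.25000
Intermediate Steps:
W = 8
b = ⅒ (b = 1/(8 + 2) = 1/10 = ⅒ ≈ 0.10000)
q(R, h) = -6 (q(R, h) = -5 - 1*1 = -5 - 1 = -6)
(q(-4, b) + 9)/(-12) = (-6 + 9)/(-12) = -1/12*3 = -¼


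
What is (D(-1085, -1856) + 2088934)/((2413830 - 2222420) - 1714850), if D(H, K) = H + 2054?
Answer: -2089903/1523440 ≈ -1.3718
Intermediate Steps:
D(H, K) = 2054 + H
(D(-1085, -1856) + 2088934)/((2413830 - 2222420) - 1714850) = ((2054 - 1085) + 2088934)/((2413830 - 2222420) - 1714850) = (969 + 2088934)/(191410 - 1714850) = 2089903/(-1523440) = 2089903*(-1/1523440) = -2089903/1523440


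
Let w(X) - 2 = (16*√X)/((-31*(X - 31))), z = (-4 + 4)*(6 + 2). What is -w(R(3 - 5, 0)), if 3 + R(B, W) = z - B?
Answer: -2 - I/62 ≈ -2.0 - 0.016129*I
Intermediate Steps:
z = 0 (z = 0*8 = 0)
R(B, W) = -3 - B (R(B, W) = -3 + (0 - B) = -3 - B)
w(X) = 2 + 16*√X/(961 - 31*X) (w(X) = 2 + (16*√X)/((-31*(X - 31))) = 2 + (16*√X)/((-31*(-31 + X))) = 2 + (16*√X)/(961 - 31*X) = 2 + 16*√X/(961 - 31*X))
-w(R(3 - 5, 0)) = -2*(-961 - 8*√(-3 - (3 - 5)) + 31*(-3 - (3 - 5)))/(31*(-31 + (-3 - (3 - 5)))) = -2*(-961 - 8*√(-3 - 1*(-2)) + 31*(-3 - 1*(-2)))/(31*(-31 + (-3 - 1*(-2)))) = -2*(-961 - 8*√(-3 + 2) + 31*(-3 + 2))/(31*(-31 + (-3 + 2))) = -2*(-961 - 8*I + 31*(-1))/(31*(-31 - 1)) = -2*(-961 - 8*I - 31)/(31*(-32)) = -2*(-1)*(-992 - 8*I)/(31*32) = -(2 + I/62) = -2 - I/62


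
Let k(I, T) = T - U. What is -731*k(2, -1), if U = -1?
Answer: 0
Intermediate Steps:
k(I, T) = 1 + T (k(I, T) = T - 1*(-1) = T + 1 = 1 + T)
-731*k(2, -1) = -731*(1 - 1) = -731*0 = 0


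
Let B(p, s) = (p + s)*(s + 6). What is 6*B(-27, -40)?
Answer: 13668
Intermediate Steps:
B(p, s) = (6 + s)*(p + s) (B(p, s) = (p + s)*(6 + s) = (6 + s)*(p + s))
6*B(-27, -40) = 6*((-40)**2 + 6*(-27) + 6*(-40) - 27*(-40)) = 6*(1600 - 162 - 240 + 1080) = 6*2278 = 13668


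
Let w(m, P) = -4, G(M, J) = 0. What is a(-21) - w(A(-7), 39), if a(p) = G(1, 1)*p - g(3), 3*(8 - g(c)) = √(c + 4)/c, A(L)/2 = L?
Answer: -4 + √7/9 ≈ -3.7060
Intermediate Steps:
A(L) = 2*L
g(c) = 8 - √(4 + c)/(3*c) (g(c) = 8 - √(c + 4)/(3*c) = 8 - √(4 + c)/(3*c))
a(p) = -8 + √7/9 (a(p) = 0*p - (8 - ⅓*√(4 + 3)/3) = 0 - (8 - ⅓*⅓*√7) = 0 - (8 - √7/9) = 0 + (-8 + √7/9) = -8 + √7/9)
a(-21) - w(A(-7), 39) = (-8 + √7/9) - 1*(-4) = (-8 + √7/9) + 4 = -4 + √7/9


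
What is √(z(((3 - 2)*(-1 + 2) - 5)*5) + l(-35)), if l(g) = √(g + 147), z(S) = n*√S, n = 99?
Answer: √(4*√7 + 198*I*√5) ≈ 15.057 + 14.702*I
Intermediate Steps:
z(S) = 99*√S
l(g) = √(147 + g)
√(z(((3 - 2)*(-1 + 2) - 5)*5) + l(-35)) = √(99*√(((3 - 2)*(-1 + 2) - 5)*5) + √(147 - 35)) = √(99*√((1*1 - 5)*5) + √112) = √(99*√((1 - 5)*5) + 4*√7) = √(99*√(-4*5) + 4*√7) = √(99*√(-20) + 4*√7) = √(99*(2*I*√5) + 4*√7) = √(198*I*√5 + 4*√7) = √(4*√7 + 198*I*√5)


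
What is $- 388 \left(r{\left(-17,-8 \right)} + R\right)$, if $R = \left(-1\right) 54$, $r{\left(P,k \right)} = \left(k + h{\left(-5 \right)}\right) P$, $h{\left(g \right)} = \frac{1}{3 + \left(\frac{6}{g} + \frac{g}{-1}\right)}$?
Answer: $-30846$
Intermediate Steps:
$h{\left(g \right)} = \frac{1}{3 - g + \frac{6}{g}}$ ($h{\left(g \right)} = \frac{1}{3 + \left(\frac{6}{g} + g \left(-1\right)\right)} = \frac{1}{3 - \left(g - \frac{6}{g}\right)} = \frac{1}{3 - g + \frac{6}{g}}$)
$r{\left(P,k \right)} = P \left(\frac{5}{34} + k\right)$ ($r{\left(P,k \right)} = \left(k - \frac{5}{6 - \left(-5\right)^{2} + 3 \left(-5\right)}\right) P = \left(k - \frac{5}{6 - 25 - 15}\right) P = \left(k - \frac{5}{-34}\right) P = \left(k - - \frac{5}{34}\right) P = \left(k + \frac{5}{34}\right) P = \left(\frac{5}{34} + k\right) P = P \left(\frac{5}{34} + k\right)$)
$R = -54$
$- 388 \left(r{\left(-17,-8 \right)} + R\right) = - 388 \left(\frac{1}{34} \left(-17\right) \left(5 + 34 \left(-8\right)\right) - 54\right) = - 388 \left(\frac{1}{34} \left(-17\right) \left(5 - 272\right) - 54\right) = - 388 \left(\frac{1}{34} \left(-17\right) \left(-267\right) - 54\right) = - 388 \left(\frac{267}{2} - 54\right) = \left(-388\right) \frac{159}{2} = -30846$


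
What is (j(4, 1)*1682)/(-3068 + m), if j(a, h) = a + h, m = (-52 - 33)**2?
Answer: 8410/4157 ≈ 2.0231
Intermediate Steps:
m = 7225 (m = (-85)**2 = 7225)
(j(4, 1)*1682)/(-3068 + m) = ((4 + 1)*1682)/(-3068 + 7225) = (5*1682)/4157 = 8410*(1/4157) = 8410/4157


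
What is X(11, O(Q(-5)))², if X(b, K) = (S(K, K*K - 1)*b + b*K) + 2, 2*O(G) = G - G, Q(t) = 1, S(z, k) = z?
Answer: 4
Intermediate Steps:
O(G) = 0 (O(G) = (G - G)/2 = (½)*0 = 0)
X(b, K) = 2 + 2*K*b (X(b, K) = (K*b + b*K) + 2 = (K*b + K*b) + 2 = 2*K*b + 2 = 2 + 2*K*b)
X(11, O(Q(-5)))² = (2 + 2*0*11)² = (2 + 0)² = 2² = 4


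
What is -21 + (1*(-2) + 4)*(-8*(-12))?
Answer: 171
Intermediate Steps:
-21 + (1*(-2) + 4)*(-8*(-12)) = -21 + (-2 + 4)*96 = -21 + 2*96 = -21 + 192 = 171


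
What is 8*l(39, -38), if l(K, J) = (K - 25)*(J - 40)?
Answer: -8736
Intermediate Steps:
l(K, J) = (-40 + J)*(-25 + K) (l(K, J) = (-25 + K)*(-40 + J) = (-40 + J)*(-25 + K))
8*l(39, -38) = 8*(1000 - 40*39 - 25*(-38) - 38*39) = 8*(1000 - 1560 + 950 - 1482) = 8*(-1092) = -8736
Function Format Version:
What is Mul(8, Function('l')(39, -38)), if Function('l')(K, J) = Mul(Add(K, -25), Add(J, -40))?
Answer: -8736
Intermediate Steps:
Function('l')(K, J) = Mul(Add(-40, J), Add(-25, K)) (Function('l')(K, J) = Mul(Add(-25, K), Add(-40, J)) = Mul(Add(-40, J), Add(-25, K)))
Mul(8, Function('l')(39, -38)) = Mul(8, Add(1000, Mul(-40, 39), Mul(-25, -38), Mul(-38, 39))) = Mul(8, Add(1000, -1560, 950, -1482)) = Mul(8, -1092) = -8736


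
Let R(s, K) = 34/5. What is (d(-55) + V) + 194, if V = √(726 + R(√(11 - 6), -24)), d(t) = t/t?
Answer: 195 + 4*√1145/5 ≈ 222.07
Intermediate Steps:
d(t) = 1
R(s, K) = 34/5 (R(s, K) = 34*(⅕) = 34/5)
V = 4*√1145/5 (V = √(726 + 34/5) = √(3664/5) = 4*√1145/5 ≈ 27.070)
(d(-55) + V) + 194 = (1 + 4*√1145/5) + 194 = 195 + 4*√1145/5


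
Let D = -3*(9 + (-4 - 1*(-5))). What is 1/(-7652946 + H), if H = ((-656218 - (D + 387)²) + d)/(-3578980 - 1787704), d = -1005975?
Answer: -2683342/20535470530711 ≈ -1.3067e-7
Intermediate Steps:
D = -30 (D = -3*(9 + (-4 + 5)) = -3*(9 + 1) = -3*10 = -30)
H = 894821/2683342 (H = ((-656218 - (-30 + 387)²) - 1005975)/(-3578980 - 1787704) = ((-656218 - 1*357²) - 1005975)/(-5366684) = ((-656218 - 1*127449) - 1005975)*(-1/5366684) = ((-656218 - 127449) - 1005975)*(-1/5366684) = (-783667 - 1005975)*(-1/5366684) = -1789642*(-1/5366684) = 894821/2683342 ≈ 0.33347)
1/(-7652946 + H) = 1/(-7652946 + 894821/2683342) = 1/(-20535470530711/2683342) = -2683342/20535470530711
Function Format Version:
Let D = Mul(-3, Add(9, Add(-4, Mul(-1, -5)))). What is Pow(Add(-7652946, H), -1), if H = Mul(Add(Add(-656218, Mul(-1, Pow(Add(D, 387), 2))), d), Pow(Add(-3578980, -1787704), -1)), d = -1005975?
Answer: Rational(-2683342, 20535470530711) ≈ -1.3067e-7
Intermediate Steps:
D = -30 (D = Mul(-3, Add(9, Add(-4, 5))) = Mul(-3, Add(9, 1)) = Mul(-3, 10) = -30)
H = Rational(894821, 2683342) (H = Mul(Add(Add(-656218, Mul(-1, Pow(Add(-30, 387), 2))), -1005975), Pow(Add(-3578980, -1787704), -1)) = Mul(Add(Add(-656218, Mul(-1, Pow(357, 2))), -1005975), Pow(-5366684, -1)) = Mul(Add(Add(-656218, Mul(-1, 127449)), -1005975), Rational(-1, 5366684)) = Mul(Add(Add(-656218, -127449), -1005975), Rational(-1, 5366684)) = Mul(Add(-783667, -1005975), Rational(-1, 5366684)) = Mul(-1789642, Rational(-1, 5366684)) = Rational(894821, 2683342) ≈ 0.33347)
Pow(Add(-7652946, H), -1) = Pow(Add(-7652946, Rational(894821, 2683342)), -1) = Pow(Rational(-20535470530711, 2683342), -1) = Rational(-2683342, 20535470530711)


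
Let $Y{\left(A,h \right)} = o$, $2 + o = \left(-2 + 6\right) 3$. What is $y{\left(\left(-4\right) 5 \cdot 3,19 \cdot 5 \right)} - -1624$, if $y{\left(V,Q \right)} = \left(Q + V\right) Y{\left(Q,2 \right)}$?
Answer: $1974$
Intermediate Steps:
$o = 10$ ($o = -2 + \left(-2 + 6\right) 3 = -2 + 4 \cdot 3 = -2 + 12 = 10$)
$Y{\left(A,h \right)} = 10$
$y{\left(V,Q \right)} = 10 Q + 10 V$ ($y{\left(V,Q \right)} = \left(Q + V\right) 10 = 10 Q + 10 V$)
$y{\left(\left(-4\right) 5 \cdot 3,19 \cdot 5 \right)} - -1624 = \left(10 \cdot 19 \cdot 5 + 10 \left(-4\right) 5 \cdot 3\right) - -1624 = \left(10 \cdot 95 + 10 \left(\left(-20\right) 3\right)\right) + 1624 = \left(950 + 10 \left(-60\right)\right) + 1624 = \left(950 - 600\right) + 1624 = 350 + 1624 = 1974$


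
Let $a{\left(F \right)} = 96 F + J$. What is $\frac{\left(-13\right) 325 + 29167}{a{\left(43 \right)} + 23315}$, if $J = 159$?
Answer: $\frac{12471}{13801} \approx 0.90363$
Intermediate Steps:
$a{\left(F \right)} = 159 + 96 F$ ($a{\left(F \right)} = 96 F + 159 = 159 + 96 F$)
$\frac{\left(-13\right) 325 + 29167}{a{\left(43 \right)} + 23315} = \frac{\left(-13\right) 325 + 29167}{\left(159 + 96 \cdot 43\right) + 23315} = \frac{-4225 + 29167}{\left(159 + 4128\right) + 23315} = \frac{24942}{4287 + 23315} = \frac{24942}{27602} = 24942 \cdot \frac{1}{27602} = \frac{12471}{13801}$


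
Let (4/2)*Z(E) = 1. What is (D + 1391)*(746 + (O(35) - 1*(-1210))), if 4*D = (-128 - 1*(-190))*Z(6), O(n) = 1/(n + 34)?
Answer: 251709725/92 ≈ 2.7360e+6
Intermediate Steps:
Z(E) = ½ (Z(E) = (½)*1 = ½)
O(n) = 1/(34 + n)
D = 31/4 (D = ((-128 - 1*(-190))*(½))/4 = ((-128 + 190)*(½))/4 = (62*(½))/4 = (¼)*31 = 31/4 ≈ 7.7500)
(D + 1391)*(746 + (O(35) - 1*(-1210))) = (31/4 + 1391)*(746 + (1/(34 + 35) - 1*(-1210))) = 5595*(746 + (1/69 + 1210))/4 = 5595*(746 + 83491/69)/4 = (5595/4)*(134965/69) = 251709725/92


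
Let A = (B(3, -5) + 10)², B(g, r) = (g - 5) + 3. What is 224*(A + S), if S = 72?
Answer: 43232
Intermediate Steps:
B(g, r) = -2 + g (B(g, r) = (-5 + g) + 3 = -2 + g)
A = 121 (A = ((-2 + 3) + 10)² = (1 + 10)² = 11² = 121)
224*(A + S) = 224*(121 + 72) = 224*193 = 43232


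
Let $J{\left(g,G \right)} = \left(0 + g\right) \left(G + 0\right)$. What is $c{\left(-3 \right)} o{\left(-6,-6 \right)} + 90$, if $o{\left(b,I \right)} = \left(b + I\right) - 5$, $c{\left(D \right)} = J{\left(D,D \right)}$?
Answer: $-63$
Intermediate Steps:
$J{\left(g,G \right)} = G g$ ($J{\left(g,G \right)} = g G = G g$)
$c{\left(D \right)} = D^{2}$ ($c{\left(D \right)} = D D = D^{2}$)
$o{\left(b,I \right)} = -5 + I + b$ ($o{\left(b,I \right)} = \left(I + b\right) - 5 = -5 + I + b$)
$c{\left(-3 \right)} o{\left(-6,-6 \right)} + 90 = \left(-3\right)^{2} \left(-5 - 6 - 6\right) + 90 = 9 \left(-17\right) + 90 = -153 + 90 = -63$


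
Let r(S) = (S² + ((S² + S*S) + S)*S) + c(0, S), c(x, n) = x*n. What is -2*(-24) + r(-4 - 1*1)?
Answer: -152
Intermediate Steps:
c(x, n) = n*x
r(S) = S² + S*(S + 2*S²) (r(S) = (S² + ((S² + S*S) + S)*S) + S*0 = (S² + ((S² + S²) + S)*S) + 0 = (S² + (2*S² + S)*S) + 0 = (S² + (S + 2*S²)*S) + 0 = (S² + S*(S + 2*S²)) + 0 = S² + S*(S + 2*S²))
-2*(-24) + r(-4 - 1*1) = -2*(-24) + 2*(-4 - 1*1)²*(1 + (-4 - 1*1)) = 48 + 2*(-4 - 1)²*(1 + (-4 - 1)) = 48 + 2*(-5)²*(1 - 5) = 48 + 2*25*(-4) = 48 - 200 = -152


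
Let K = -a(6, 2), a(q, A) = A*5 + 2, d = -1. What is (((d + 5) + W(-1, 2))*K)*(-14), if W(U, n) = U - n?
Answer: 168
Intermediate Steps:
a(q, A) = 2 + 5*A (a(q, A) = 5*A + 2 = 2 + 5*A)
K = -12 (K = -(2 + 5*2) = -(2 + 10) = -1*12 = -12)
(((d + 5) + W(-1, 2))*K)*(-14) = (((-1 + 5) + (-1 - 1*2))*(-12))*(-14) = ((4 + (-1 - 2))*(-12))*(-14) = ((4 - 3)*(-12))*(-14) = (1*(-12))*(-14) = -12*(-14) = 168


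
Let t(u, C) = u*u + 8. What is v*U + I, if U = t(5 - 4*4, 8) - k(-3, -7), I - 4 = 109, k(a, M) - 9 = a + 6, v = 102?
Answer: 12047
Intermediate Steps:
k(a, M) = 15 + a (k(a, M) = 9 + (a + 6) = 9 + (6 + a) = 15 + a)
I = 113 (I = 4 + 109 = 113)
t(u, C) = 8 + u² (t(u, C) = u² + 8 = 8 + u²)
U = 117 (U = (8 + (5 - 4*4)²) - (15 - 3) = (8 + (5 - 1*16)²) - 1*12 = (8 + (5 - 16)²) - 12 = (8 + (-11)²) - 12 = (8 + 121) - 12 = 129 - 12 = 117)
v*U + I = 102*117 + 113 = 11934 + 113 = 12047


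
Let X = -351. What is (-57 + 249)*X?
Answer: -67392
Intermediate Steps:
(-57 + 249)*X = (-57 + 249)*(-351) = 192*(-351) = -67392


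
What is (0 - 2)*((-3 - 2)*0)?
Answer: 0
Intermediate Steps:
(0 - 2)*((-3 - 2)*0) = -(-10)*0 = -2*0 = 0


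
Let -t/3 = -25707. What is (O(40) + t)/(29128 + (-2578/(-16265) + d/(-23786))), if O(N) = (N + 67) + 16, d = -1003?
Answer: 29884103876760/11269097593223 ≈ 2.6519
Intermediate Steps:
t = 77121 (t = -3*(-25707) = 77121)
O(N) = 83 + N (O(N) = (67 + N) + 16 = 83 + N)
(O(40) + t)/(29128 + (-2578/(-16265) + d/(-23786))) = ((83 + 40) + 77121)/(29128 + (-2578/(-16265) - 1003/(-23786))) = (123 + 77121)/(29128 + (-2578*(-1/16265) - 1003*(-1/23786))) = 77244/(29128 + (2578/16265 + 1003/23786)) = 77244/(29128 + 77634103/386879290) = 77244/(11269097593223/386879290) = 77244*(386879290/11269097593223) = 29884103876760/11269097593223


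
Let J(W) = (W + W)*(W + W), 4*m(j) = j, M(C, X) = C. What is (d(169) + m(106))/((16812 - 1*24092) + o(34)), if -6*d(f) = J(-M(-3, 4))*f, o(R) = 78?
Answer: 1975/14404 ≈ 0.13711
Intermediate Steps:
m(j) = j/4
J(W) = 4*W² (J(W) = (2*W)*(2*W) = 4*W²)
d(f) = -6*f (d(f) = -4*(-1*(-3))²*f/6 = -4*3²*f/6 = -4*9*f/6 = -6*f)
(d(169) + m(106))/((16812 - 1*24092) + o(34)) = (-6*169 + (¼)*106)/((16812 - 1*24092) + 78) = (-1014 + 53/2)/((16812 - 24092) + 78) = -1975/(2*(-7280 + 78)) = -1975/2/(-7202) = -1975/2*(-1/7202) = 1975/14404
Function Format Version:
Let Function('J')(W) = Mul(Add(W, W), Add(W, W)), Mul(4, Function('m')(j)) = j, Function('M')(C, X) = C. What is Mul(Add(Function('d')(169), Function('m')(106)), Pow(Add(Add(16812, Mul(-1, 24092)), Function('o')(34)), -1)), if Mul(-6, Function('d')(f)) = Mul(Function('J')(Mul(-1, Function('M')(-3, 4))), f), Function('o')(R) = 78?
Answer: Rational(1975, 14404) ≈ 0.13711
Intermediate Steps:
Function('m')(j) = Mul(Rational(1, 4), j)
Function('J')(W) = Mul(4, Pow(W, 2)) (Function('J')(W) = Mul(Mul(2, W), Mul(2, W)) = Mul(4, Pow(W, 2)))
Function('d')(f) = Mul(-6, f) (Function('d')(f) = Mul(Rational(-1, 6), Mul(Mul(4, Pow(Mul(-1, -3), 2)), f)) = Mul(Rational(-1, 6), Mul(Mul(4, Pow(3, 2)), f)) = Mul(Rational(-1, 6), Mul(Mul(4, 9), f)) = Mul(Rational(-1, 6), Mul(36, f)) = Mul(-6, f))
Mul(Add(Function('d')(169), Function('m')(106)), Pow(Add(Add(16812, Mul(-1, 24092)), Function('o')(34)), -1)) = Mul(Add(Mul(-6, 169), Mul(Rational(1, 4), 106)), Pow(Add(Add(16812, Mul(-1, 24092)), 78), -1)) = Mul(Add(-1014, Rational(53, 2)), Pow(Add(Add(16812, -24092), 78), -1)) = Mul(Rational(-1975, 2), Pow(Add(-7280, 78), -1)) = Mul(Rational(-1975, 2), Pow(-7202, -1)) = Mul(Rational(-1975, 2), Rational(-1, 7202)) = Rational(1975, 14404)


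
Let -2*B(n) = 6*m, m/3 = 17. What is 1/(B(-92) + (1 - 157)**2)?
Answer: 1/24183 ≈ 4.1351e-5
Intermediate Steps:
m = 51 (m = 3*17 = 51)
B(n) = -153 (B(n) = -3*51 = -1/2*306 = -153)
1/(B(-92) + (1 - 157)**2) = 1/(-153 + (1 - 157)**2) = 1/(-153 + (-156)**2) = 1/(-153 + 24336) = 1/24183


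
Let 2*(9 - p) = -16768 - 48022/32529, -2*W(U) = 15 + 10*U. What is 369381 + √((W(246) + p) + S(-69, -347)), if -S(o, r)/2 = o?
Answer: 369381 + √30873179240610/65058 ≈ 3.6947e+5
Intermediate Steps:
S(o, r) = -2*o
W(U) = -15/2 - 5*U (W(U) = -(15 + 10*U)/2 = -15/2 - 5*U)
p = 273039908/32529 (p = 9 - (-16768 - 48022/32529)/2 = 9 - ½*(-545494294/32529) = 9 + 272747147/32529 = 273039908/32529 ≈ 8393.7)
369381 + √((W(246) + p) + S(-69, -347)) = 369381 + √(((-15/2 - 5*246) + 273039908/32529) - 2*(-69)) = 369381 + √(((-15/2 - 1230) + 273039908/32529) + 138) = 369381 + √((-2475/2 + 273039908/32529) + 138) = 369381 + √(465570541/65058 + 138) = 369381 + √(474548545/65058) = 369381 + √30873179240610/65058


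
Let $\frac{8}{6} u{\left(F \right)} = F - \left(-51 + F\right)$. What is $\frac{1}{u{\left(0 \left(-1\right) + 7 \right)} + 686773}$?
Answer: $\frac{4}{2747245} \approx 1.456 \cdot 10^{-6}$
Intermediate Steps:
$u{\left(F \right)} = \frac{153}{4}$ ($u{\left(F \right)} = \frac{3 \left(F - \left(-51 + F\right)\right)}{4} = \frac{3}{4} \cdot 51 = \frac{153}{4}$)
$\frac{1}{u{\left(0 \left(-1\right) + 7 \right)} + 686773} = \frac{1}{\frac{153}{4} + 686773} = \frac{1}{\frac{2747245}{4}} = \frac{4}{2747245}$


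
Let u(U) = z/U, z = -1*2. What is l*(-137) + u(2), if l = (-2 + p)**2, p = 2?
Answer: -1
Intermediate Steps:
l = 0 (l = (-2 + 2)**2 = 0**2 = 0)
z = -2
u(U) = -2/U
l*(-137) + u(2) = 0*(-137) - 2/2 = 0 - 2*1/2 = 0 - 1 = -1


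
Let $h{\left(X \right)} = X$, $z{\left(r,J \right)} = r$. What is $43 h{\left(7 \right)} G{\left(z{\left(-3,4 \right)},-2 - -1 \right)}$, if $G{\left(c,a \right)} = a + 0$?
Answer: $-301$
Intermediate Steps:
$G{\left(c,a \right)} = a$
$43 h{\left(7 \right)} G{\left(z{\left(-3,4 \right)},-2 - -1 \right)} = 43 \cdot 7 \left(-2 - -1\right) = 301 \left(-2 + 1\right) = 301 \left(-1\right) = -301$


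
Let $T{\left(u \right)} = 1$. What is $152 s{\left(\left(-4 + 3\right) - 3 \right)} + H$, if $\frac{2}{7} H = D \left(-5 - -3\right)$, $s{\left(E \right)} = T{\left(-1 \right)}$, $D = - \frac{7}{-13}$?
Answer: $\frac{1927}{13} \approx 148.23$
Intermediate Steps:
$D = \frac{7}{13}$ ($D = \left(-7\right) \left(- \frac{1}{13}\right) = \frac{7}{13} \approx 0.53846$)
$s{\left(E \right)} = 1$
$H = - \frac{49}{13}$ ($H = \frac{7 \frac{7 \left(-5 - -3\right)}{13}}{2} = \frac{7 \frac{7 \left(-5 + 3\right)}{13}}{2} = \frac{7 \cdot \frac{7}{13} \left(-2\right)}{2} = \frac{7}{2} \left(- \frac{14}{13}\right) = - \frac{49}{13} \approx -3.7692$)
$152 s{\left(\left(-4 + 3\right) - 3 \right)} + H = 152 \cdot 1 - \frac{49}{13} = 152 - \frac{49}{13} = \frac{1927}{13}$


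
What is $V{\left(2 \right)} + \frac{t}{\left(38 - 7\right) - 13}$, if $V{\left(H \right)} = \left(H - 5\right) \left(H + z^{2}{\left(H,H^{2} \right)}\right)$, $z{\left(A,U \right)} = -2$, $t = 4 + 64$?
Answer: $- \frac{128}{9} \approx -14.222$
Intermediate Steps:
$t = 68$
$V{\left(H \right)} = \left(-5 + H\right) \left(4 + H\right)$ ($V{\left(H \right)} = \left(H - 5\right) \left(H + \left(-2\right)^{2}\right) = \left(-5 + H\right) \left(H + 4\right) = \left(-5 + H\right) \left(4 + H\right)$)
$V{\left(2 \right)} + \frac{t}{\left(38 - 7\right) - 13} = \left(-20 + 2^{2} - 2\right) + \frac{68}{\left(38 - 7\right) - 13} = \left(-20 + 4 - 2\right) + \frac{68}{31 - 13} = -18 + \frac{68}{18} = -18 + 68 \cdot \frac{1}{18} = -18 + \frac{34}{9} = - \frac{128}{9}$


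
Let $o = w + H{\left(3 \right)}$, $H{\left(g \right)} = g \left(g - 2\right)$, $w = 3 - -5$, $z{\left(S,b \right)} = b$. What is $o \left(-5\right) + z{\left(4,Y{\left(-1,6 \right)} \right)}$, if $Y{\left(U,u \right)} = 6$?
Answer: $-49$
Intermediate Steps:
$w = 8$ ($w = 3 + 5 = 8$)
$H{\left(g \right)} = g \left(-2 + g\right)$
$o = 11$ ($o = 8 + 3 \left(-2 + 3\right) = 8 + 3 \cdot 1 = 8 + 3 = 11$)
$o \left(-5\right) + z{\left(4,Y{\left(-1,6 \right)} \right)} = 11 \left(-5\right) + 6 = -55 + 6 = -49$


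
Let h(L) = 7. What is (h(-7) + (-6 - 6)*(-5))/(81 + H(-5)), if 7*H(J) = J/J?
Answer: 469/568 ≈ 0.82570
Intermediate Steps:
H(J) = ⅐ (H(J) = (J/J)/7 = (⅐)*1 = ⅐)
(h(-7) + (-6 - 6)*(-5))/(81 + H(-5)) = (7 + (-6 - 6)*(-5))/(81 + ⅐) = (7 - 12*(-5))/(568/7) = 7*(7 + 60)/568 = (7/568)*67 = 469/568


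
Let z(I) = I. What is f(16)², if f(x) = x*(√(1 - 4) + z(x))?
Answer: 64768 + 8192*I*√3 ≈ 64768.0 + 14189.0*I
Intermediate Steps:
f(x) = x*(x + I*√3) (f(x) = x*(√(1 - 4) + x) = x*(√(-3) + x) = x*(I*√3 + x) = x*(x + I*√3))
f(16)² = (16*(16 + I*√3))² = (256 + 16*I*√3)²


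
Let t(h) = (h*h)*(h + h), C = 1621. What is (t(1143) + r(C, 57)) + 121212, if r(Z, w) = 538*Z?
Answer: 2987535724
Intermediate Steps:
t(h) = 2*h³ (t(h) = h²*(2*h) = 2*h³)
(t(1143) + r(C, 57)) + 121212 = (2*1143³ + 538*1621) + 121212 = (2*1493271207 + 872098) + 121212 = (2986542414 + 872098) + 121212 = 2987414512 + 121212 = 2987535724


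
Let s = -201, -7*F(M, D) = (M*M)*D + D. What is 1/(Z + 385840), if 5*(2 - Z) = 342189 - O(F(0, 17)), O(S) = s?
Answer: 1/317364 ≈ 3.1510e-6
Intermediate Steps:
F(M, D) = -D/7 - D*M²/7 (F(M, D) = -((M*M)*D + D)/7 = -(M²*D + D)/7 = -(D*M² + D)/7 = -(D + D*M²)/7 = -D/7 - D*M²/7)
O(S) = -201
Z = -68476 (Z = 2 - (342189 - 1*(-201))/5 = 2 - (342189 + 201)/5 = 2 - ⅕*342390 = 2 - 68478 = -68476)
1/(Z + 385840) = 1/(-68476 + 385840) = 1/317364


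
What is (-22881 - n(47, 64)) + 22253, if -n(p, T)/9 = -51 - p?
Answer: -1510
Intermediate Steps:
n(p, T) = 459 + 9*p (n(p, T) = -9*(-51 - p) = 459 + 9*p)
(-22881 - n(47, 64)) + 22253 = (-22881 - (459 + 9*47)) + 22253 = (-22881 - (459 + 423)) + 22253 = (-22881 - 1*882) + 22253 = (-22881 - 882) + 22253 = -23763 + 22253 = -1510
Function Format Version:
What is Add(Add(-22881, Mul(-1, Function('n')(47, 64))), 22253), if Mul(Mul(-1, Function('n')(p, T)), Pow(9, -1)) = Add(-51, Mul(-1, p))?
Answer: -1510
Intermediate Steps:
Function('n')(p, T) = Add(459, Mul(9, p)) (Function('n')(p, T) = Mul(-9, Add(-51, Mul(-1, p))) = Add(459, Mul(9, p)))
Add(Add(-22881, Mul(-1, Function('n')(47, 64))), 22253) = Add(Add(-22881, Mul(-1, Add(459, Mul(9, 47)))), 22253) = Add(Add(-22881, Mul(-1, Add(459, 423))), 22253) = Add(Add(-22881, Mul(-1, 882)), 22253) = Add(Add(-22881, -882), 22253) = Add(-23763, 22253) = -1510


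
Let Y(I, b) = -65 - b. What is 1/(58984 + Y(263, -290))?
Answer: 1/59209 ≈ 1.6889e-5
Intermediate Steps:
1/(58984 + Y(263, -290)) = 1/(58984 + (-65 - 1*(-290))) = 1/(58984 + (-65 + 290)) = 1/(58984 + 225) = 1/59209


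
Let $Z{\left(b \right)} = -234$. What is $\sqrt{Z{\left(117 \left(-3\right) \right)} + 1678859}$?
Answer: $5 \sqrt{67145} \approx 1295.6$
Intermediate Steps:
$\sqrt{Z{\left(117 \left(-3\right) \right)} + 1678859} = \sqrt{-234 + 1678859} = \sqrt{1678625} = 5 \sqrt{67145}$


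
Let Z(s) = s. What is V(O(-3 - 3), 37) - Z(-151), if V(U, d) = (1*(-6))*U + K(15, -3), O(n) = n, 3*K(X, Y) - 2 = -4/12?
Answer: 1688/9 ≈ 187.56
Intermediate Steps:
K(X, Y) = 5/9 (K(X, Y) = 2/3 + (-4/12)/3 = 2/3 + (-4*1/12)/3 = 2/3 + (1/3)*(-1/3) = 2/3 - 1/9 = 5/9)
V(U, d) = 5/9 - 6*U (V(U, d) = (1*(-6))*U + 5/9 = -6*U + 5/9 = 5/9 - 6*U)
V(O(-3 - 3), 37) - Z(-151) = (5/9 - 6*(-3 - 3)) - 1*(-151) = (5/9 - 6*(-6)) + 151 = (5/9 + 36) + 151 = 329/9 + 151 = 1688/9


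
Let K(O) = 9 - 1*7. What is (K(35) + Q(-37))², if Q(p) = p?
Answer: 1225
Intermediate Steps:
K(O) = 2 (K(O) = 9 - 7 = 2)
(K(35) + Q(-37))² = (2 - 37)² = (-35)² = 1225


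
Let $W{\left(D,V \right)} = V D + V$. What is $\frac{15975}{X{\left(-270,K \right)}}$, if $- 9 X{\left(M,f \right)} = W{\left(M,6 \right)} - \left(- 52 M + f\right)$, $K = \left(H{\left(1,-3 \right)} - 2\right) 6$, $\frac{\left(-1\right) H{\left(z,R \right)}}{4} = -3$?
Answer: $\frac{1775}{194} \approx 9.1495$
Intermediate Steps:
$H{\left(z,R \right)} = 12$ ($H{\left(z,R \right)} = \left(-4\right) \left(-3\right) = 12$)
$W{\left(D,V \right)} = V + D V$ ($W{\left(D,V \right)} = D V + V = V + D V$)
$K = 60$ ($K = \left(12 - 2\right) 6 = 10 \cdot 6 = 60$)
$X{\left(M,f \right)} = - \frac{2}{3} - \frac{58 M}{9} + \frac{f}{9}$ ($X{\left(M,f \right)} = - \frac{6 \left(1 + M\right) - \left(- 52 M + f\right)}{9} = - \frac{\left(6 + 6 M\right) - \left(f - 52 M\right)}{9} = - \frac{\left(6 + 6 M\right) + \left(- f + 52 M\right)}{9} = - \frac{6 - f + 58 M}{9} = - \frac{2}{3} - \frac{58 M}{9} + \frac{f}{9}$)
$\frac{15975}{X{\left(-270,K \right)}} = \frac{15975}{- \frac{2}{3} - -1740 + \frac{1}{9} \cdot 60} = \frac{15975}{- \frac{2}{3} + 1740 + \frac{20}{3}} = \frac{15975}{1746} = 15975 \cdot \frac{1}{1746} = \frac{1775}{194}$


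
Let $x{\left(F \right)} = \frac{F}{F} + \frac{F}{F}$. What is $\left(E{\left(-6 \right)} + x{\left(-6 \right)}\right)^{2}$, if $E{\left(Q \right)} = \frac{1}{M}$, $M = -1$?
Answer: $1$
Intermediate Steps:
$x{\left(F \right)} = 2$ ($x{\left(F \right)} = 1 + 1 = 2$)
$E{\left(Q \right)} = -1$ ($E{\left(Q \right)} = \frac{1}{-1} = -1$)
$\left(E{\left(-6 \right)} + x{\left(-6 \right)}\right)^{2} = \left(-1 + 2\right)^{2} = 1^{2} = 1$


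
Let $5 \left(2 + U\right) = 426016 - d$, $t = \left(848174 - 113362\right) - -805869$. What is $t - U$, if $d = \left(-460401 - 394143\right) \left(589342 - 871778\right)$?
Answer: $\frac{241361266583}{5} \approx 4.8272 \cdot 10^{10}$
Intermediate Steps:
$t = 1540681$ ($t = \left(848174 - 113362\right) + 805869 = 734812 + 805869 = 1540681$)
$d = 241353989184$ ($d = \left(-854544\right) \left(-282436\right) = 241353989184$)
$U = - \frac{241353563178}{5}$ ($U = -2 + \frac{426016 - 241353989184}{5} = -2 + \frac{1}{5} \left(-241353563168\right) = -2 - \frac{241353563168}{5} = - \frac{241353563178}{5} \approx -4.8271 \cdot 10^{10}$)
$t - U = 1540681 - - \frac{241353563178}{5} = 1540681 + \frac{241353563178}{5} = \frac{241361266583}{5}$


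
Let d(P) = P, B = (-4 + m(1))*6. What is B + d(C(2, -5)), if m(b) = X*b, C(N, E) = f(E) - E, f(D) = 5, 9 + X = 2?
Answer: -56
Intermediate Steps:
X = -7 (X = -9 + 2 = -7)
C(N, E) = 5 - E
m(b) = -7*b
B = -66 (B = (-4 - 7*1)*6 = (-4 - 7)*6 = -11*6 = -66)
B + d(C(2, -5)) = -66 + (5 - 1*(-5)) = -66 + (5 + 5) = -66 + 10 = -56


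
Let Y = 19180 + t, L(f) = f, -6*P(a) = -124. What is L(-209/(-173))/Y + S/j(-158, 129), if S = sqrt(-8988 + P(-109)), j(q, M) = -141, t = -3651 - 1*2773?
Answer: 209/2206788 - I*sqrt(80706)/423 ≈ 9.4708e-5 - 0.6716*I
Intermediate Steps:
P(a) = 62/3 (P(a) = -1/6*(-124) = 62/3)
t = -6424 (t = -3651 - 2773 = -6424)
Y = 12756 (Y = 19180 - 6424 = 12756)
S = I*sqrt(80706)/3 (S = sqrt(-8988 + 62/3) = sqrt(-26902/3) = I*sqrt(80706)/3 ≈ 94.696*I)
L(-209/(-173))/Y + S/j(-158, 129) = -209/(-173)/12756 + (I*sqrt(80706)/3)/(-141) = -209*(-1/173)*(1/12756) + (I*sqrt(80706)/3)*(-1/141) = (209/173)*(1/12756) - I*sqrt(80706)/423 = 209/2206788 - I*sqrt(80706)/423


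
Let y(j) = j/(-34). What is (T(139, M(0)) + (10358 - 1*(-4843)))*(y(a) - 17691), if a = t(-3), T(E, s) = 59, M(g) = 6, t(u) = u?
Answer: -4589376330/17 ≈ -2.6996e+8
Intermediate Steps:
a = -3
y(j) = -j/34 (y(j) = j*(-1/34) = -j/34)
(T(139, M(0)) + (10358 - 1*(-4843)))*(y(a) - 17691) = (59 + (10358 - 1*(-4843)))*(-1/34*(-3) - 17691) = (59 + (10358 + 4843))*(3/34 - 17691) = (59 + 15201)*(-601491/34) = 15260*(-601491/34) = -4589376330/17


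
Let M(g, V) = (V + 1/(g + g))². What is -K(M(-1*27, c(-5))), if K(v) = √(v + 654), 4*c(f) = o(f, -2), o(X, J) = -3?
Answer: -31*√7945/108 ≈ -25.585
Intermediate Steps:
c(f) = -¾ (c(f) = (¼)*(-3) = -¾)
M(g, V) = (V + 1/(2*g))²
K(v) = √(654 + v)
-K(M(-1*27, c(-5))) = -√(654 + (1 + 2*(-¾)*(-1*27))²/(4*(-1*27)²)) = -√(654 + (¼)*(1 + 2*(-¾)*(-27))²/(-27)²) = -√(654 + (¼)*(1/729)*(1 + 81/2)²) = -√(654 + (¼)*(1/729)*(83/2)²) = -√(654 + (¼)*(1/729)*(6889/4)) = -√(654 + 6889/11664) = -√(7635145/11664) = -31*√7945/108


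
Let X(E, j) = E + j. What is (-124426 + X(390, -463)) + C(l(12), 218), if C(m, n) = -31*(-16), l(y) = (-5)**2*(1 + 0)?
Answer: -124003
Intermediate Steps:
l(y) = 25 (l(y) = 25*1 = 25)
C(m, n) = 496
(-124426 + X(390, -463)) + C(l(12), 218) = (-124426 + (390 - 463)) + 496 = (-124426 - 73) + 496 = -124499 + 496 = -124003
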